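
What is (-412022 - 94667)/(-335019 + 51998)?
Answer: 506689/283021 ≈ 1.7903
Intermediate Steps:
(-412022 - 94667)/(-335019 + 51998) = -506689/(-283021) = -506689*(-1/283021) = 506689/283021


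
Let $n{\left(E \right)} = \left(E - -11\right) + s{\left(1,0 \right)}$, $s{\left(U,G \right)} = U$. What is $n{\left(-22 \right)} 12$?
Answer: $-120$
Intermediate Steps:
$n{\left(E \right)} = 12 + E$ ($n{\left(E \right)} = \left(E - -11\right) + 1 = \left(E + 11\right) + 1 = \left(11 + E\right) + 1 = 12 + E$)
$n{\left(-22 \right)} 12 = \left(12 - 22\right) 12 = \left(-10\right) 12 = -120$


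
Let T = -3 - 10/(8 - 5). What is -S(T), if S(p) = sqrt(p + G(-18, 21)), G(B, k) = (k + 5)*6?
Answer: -sqrt(1347)/3 ≈ -12.234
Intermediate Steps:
G(B, k) = 30 + 6*k (G(B, k) = (5 + k)*6 = 30 + 6*k)
T = -19/3 (T = -3 - 10/3 = -19/3 ≈ -6.3333)
S(p) = sqrt(156 + p) (S(p) = sqrt(p + (30 + 6*21)) = sqrt(p + (30 + 126)) = sqrt(p + 156) = sqrt(156 + p))
-S(T) = -sqrt(156 - 19/3) = -sqrt(449/3) = -sqrt(1347)/3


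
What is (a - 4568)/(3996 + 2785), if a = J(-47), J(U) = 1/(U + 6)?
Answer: -187289/278021 ≈ -0.67365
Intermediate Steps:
J(U) = 1/(6 + U)
a = -1/41 (a = 1/(6 - 47) = 1/(-41) = -1/41 ≈ -0.024390)
(a - 4568)/(3996 + 2785) = (-1/41 - 4568)/(3996 + 2785) = -187289/41/6781 = -187289/41*1/6781 = -187289/278021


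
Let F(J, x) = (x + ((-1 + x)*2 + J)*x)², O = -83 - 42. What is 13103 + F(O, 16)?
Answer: 2275119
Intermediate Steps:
O = -125
F(J, x) = (x + x*(-2 + J + 2*x))² (F(J, x) = (x + ((-2 + 2*x) + J)*x)² = (x + (-2 + J + 2*x)*x)² = (x + x*(-2 + J + 2*x))²)
13103 + F(O, 16) = 13103 + 16²*(-1 - 125 + 2*16)² = 13103 + 256*(-1 - 125 + 32)² = 13103 + 256*(-94)² = 13103 + 256*8836 = 13103 + 2262016 = 2275119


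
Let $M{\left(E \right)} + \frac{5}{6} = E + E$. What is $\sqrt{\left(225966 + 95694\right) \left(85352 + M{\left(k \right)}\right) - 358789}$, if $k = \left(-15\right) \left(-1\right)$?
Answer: $\sqrt{27463347281} \approx 1.6572 \cdot 10^{5}$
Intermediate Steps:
$k = 15$
$M{\left(E \right)} = - \frac{5}{6} + 2 E$ ($M{\left(E \right)} = - \frac{5}{6} + \left(E + E\right) = - \frac{5}{6} + 2 E$)
$\sqrt{\left(225966 + 95694\right) \left(85352 + M{\left(k \right)}\right) - 358789} = \sqrt{\left(225966 + 95694\right) \left(85352 + \left(- \frac{5}{6} + 2 \cdot 15\right)\right) - 358789} = \sqrt{321660 \left(85352 + \left(- \frac{5}{6} + 30\right)\right) - 358789} = \sqrt{321660 \left(85352 + \frac{175}{6}\right) - 358789} = \sqrt{321660 \cdot \frac{512287}{6} - 358789} = \sqrt{27463706070 - 358789} = \sqrt{27463347281}$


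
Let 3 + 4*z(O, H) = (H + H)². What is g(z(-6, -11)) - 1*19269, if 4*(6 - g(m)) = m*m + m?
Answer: -1466117/64 ≈ -22908.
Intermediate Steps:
z(O, H) = -¾ + H² (z(O, H) = -¾ + (H + H)²/4 = -¾ + (2*H)²/4 = -¾ + (4*H²)/4 = -¾ + H²)
g(m) = 6 - m/4 - m²/4 (g(m) = 6 - (m*m + m)/4 = 6 - (m² + m)/4 = 6 - (m + m²)/4 = 6 + (-m/4 - m²/4) = 6 - m/4 - m²/4)
g(z(-6, -11)) - 1*19269 = (6 - (-¾ + (-11)²)/4 - (-¾ + (-11)²)²/4) - 1*19269 = (6 - (-¾ + 121)/4 - (-¾ + 121)²/4) - 19269 = (6 - ¼*481/4 - (481/4)²/4) - 19269 = (6 - 481/16 - ¼*231361/16) - 19269 = (6 - 481/16 - 231361/64) - 19269 = -232901/64 - 19269 = -1466117/64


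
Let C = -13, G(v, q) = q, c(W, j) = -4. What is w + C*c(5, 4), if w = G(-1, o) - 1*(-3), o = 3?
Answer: 58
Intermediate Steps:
w = 6 (w = 3 - 1*(-3) = 3 + 3 = 6)
w + C*c(5, 4) = 6 - 13*(-4) = 6 + 52 = 58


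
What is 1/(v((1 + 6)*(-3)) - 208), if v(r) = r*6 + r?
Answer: -1/355 ≈ -0.0028169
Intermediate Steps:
v(r) = 7*r (v(r) = 6*r + r = 7*r)
1/(v((1 + 6)*(-3)) - 208) = 1/(7*((1 + 6)*(-3)) - 208) = 1/(7*(7*(-3)) - 208) = 1/(7*(-21) - 208) = 1/(-147 - 208) = 1/(-355) = -1/355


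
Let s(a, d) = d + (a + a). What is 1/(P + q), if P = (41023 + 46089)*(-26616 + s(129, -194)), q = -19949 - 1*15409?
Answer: -1/2313033182 ≈ -4.3233e-10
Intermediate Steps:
q = -35358 (q = -19949 - 15409 = -35358)
s(a, d) = d + 2*a
P = -2312997824 (P = (41023 + 46089)*(-26616 + (-194 + 2*129)) = 87112*(-26616 + (-194 + 258)) = 87112*(-26616 + 64) = 87112*(-26552) = -2312997824)
1/(P + q) = 1/(-2312997824 - 35358) = 1/(-2313033182) = -1/2313033182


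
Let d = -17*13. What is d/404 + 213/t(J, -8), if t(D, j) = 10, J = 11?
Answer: 41921/2020 ≈ 20.753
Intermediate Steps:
d = -221
d/404 + 213/t(J, -8) = -221/404 + 213/10 = 41921/2020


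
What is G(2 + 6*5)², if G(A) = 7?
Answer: 49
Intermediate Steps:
G(2 + 6*5)² = 7² = 49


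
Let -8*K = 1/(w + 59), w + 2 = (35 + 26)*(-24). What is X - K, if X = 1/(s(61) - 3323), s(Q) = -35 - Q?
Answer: -14675/38484264 ≈ -0.00038132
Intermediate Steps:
w = -1466 (w = -2 + (35 + 26)*(-24) = -2 + 61*(-24) = -2 - 1464 = -1466)
X = -1/3419 (X = 1/((-35 - 1*61) - 3323) = 1/((-35 - 61) - 3323) = 1/(-96 - 3323) = 1/(-3419) = -1/3419 ≈ -0.00029248)
K = 1/11256 (K = -1/(8*(-1466 + 59)) = -⅛/(-1407) = -⅛*(-1/1407) = 1/11256 ≈ 8.8842e-5)
X - K = -1/3419 - 1*1/11256 = -1/3419 - 1/11256 = -14675/38484264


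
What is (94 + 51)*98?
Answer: 14210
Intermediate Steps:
(94 + 51)*98 = 145*98 = 14210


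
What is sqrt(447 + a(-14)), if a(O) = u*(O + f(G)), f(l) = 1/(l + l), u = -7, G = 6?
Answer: sqrt(19599)/6 ≈ 23.333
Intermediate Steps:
f(l) = 1/(2*l)
a(O) = -7/12 - 7*O (a(O) = -7*(O + (1/2)/6) = -7*(O + (1/2)*(1/6)) = -7*(O + 1/12) = -7*(1/12 + O) = -7/12 - 7*O)
sqrt(447 + a(-14)) = sqrt(447 + (-7/12 - 7*(-14))) = sqrt(447 + (-7/12 + 98)) = sqrt(447 + 1169/12) = sqrt(6533/12) = sqrt(19599)/6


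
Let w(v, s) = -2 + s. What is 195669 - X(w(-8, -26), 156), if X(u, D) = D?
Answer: 195513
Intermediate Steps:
195669 - X(w(-8, -26), 156) = 195669 - 1*156 = 195669 - 156 = 195513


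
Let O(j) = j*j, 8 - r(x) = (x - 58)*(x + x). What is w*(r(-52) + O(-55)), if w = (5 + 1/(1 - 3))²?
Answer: -680967/4 ≈ -1.7024e+5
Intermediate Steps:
r(x) = 8 - 2*x*(-58 + x) (r(x) = 8 - (x - 58)*(x + x) = 8 - (-58 + x)*2*x = 8 - 2*x*(-58 + x))
O(j) = j²
w = 81/4 (w = (5 + 1/(-2))² = (5 - ½)² = (9/2)² = 81/4 ≈ 20.250)
w*(r(-52) + O(-55)) = 81*((8 - 2*(-52)² + 116*(-52)) + (-55)²)/4 = 81*((8 - 2*2704 - 6032) + 3025)/4 = 81*((8 - 5408 - 6032) + 3025)/4 = 81*(-11432 + 3025)/4 = (81/4)*(-8407) = -680967/4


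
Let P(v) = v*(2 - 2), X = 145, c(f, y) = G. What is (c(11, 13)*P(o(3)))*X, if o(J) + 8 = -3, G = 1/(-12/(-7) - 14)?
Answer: 0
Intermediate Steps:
G = -7/86 (G = 1/(-12*(-1/7) - 14) = 1/(12/7 - 14) = 1/(-86/7) = -7/86 ≈ -0.081395)
c(f, y) = -7/86
o(J) = -11 (o(J) = -8 - 3 = -11)
P(v) = 0 (P(v) = v*0 = 0)
(c(11, 13)*P(o(3)))*X = -7/86*0*145 = 0*145 = 0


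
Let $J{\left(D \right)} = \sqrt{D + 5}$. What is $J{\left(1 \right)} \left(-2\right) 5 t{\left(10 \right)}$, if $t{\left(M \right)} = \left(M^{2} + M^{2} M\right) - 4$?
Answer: $- 10960 \sqrt{6} \approx -26846.0$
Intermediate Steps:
$J{\left(D \right)} = \sqrt{5 + D}$
$t{\left(M \right)} = -4 + M^{2} + M^{3}$ ($t{\left(M \right)} = \left(M^{2} + M^{3}\right) - 4 = -4 + M^{2} + M^{3}$)
$J{\left(1 \right)} \left(-2\right) 5 t{\left(10 \right)} = \sqrt{5 + 1} \left(-2\right) 5 \left(-4 + 10^{2} + 10^{3}\right) = \sqrt{6} \left(-2\right) 5 \left(-4 + 100 + 1000\right) = - 2 \sqrt{6} \cdot 5 \cdot 1096 = - 10 \sqrt{6} \cdot 1096 = - 10960 \sqrt{6}$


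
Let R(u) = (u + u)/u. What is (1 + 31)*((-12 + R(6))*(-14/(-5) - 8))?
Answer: 1664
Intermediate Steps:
R(u) = 2 (R(u) = (2*u)/u = 2)
(1 + 31)*((-12 + R(6))*(-14/(-5) - 8)) = (1 + 31)*((-12 + 2)*(-14/(-5) - 8)) = 32*(-10*(-14*(-⅕) - 8)) = 32*(-10*(14/5 - 8)) = 32*(-10*(-26/5)) = 32*52 = 1664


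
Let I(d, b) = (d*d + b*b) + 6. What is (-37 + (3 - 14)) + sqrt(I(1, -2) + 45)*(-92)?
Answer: -48 - 184*sqrt(14) ≈ -736.46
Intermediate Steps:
I(d, b) = 6 + b**2 + d**2 (I(d, b) = (d**2 + b**2) + 6 = (b**2 + d**2) + 6 = 6 + b**2 + d**2)
(-37 + (3 - 14)) + sqrt(I(1, -2) + 45)*(-92) = (-37 + (3 - 14)) + sqrt((6 + (-2)**2 + 1**2) + 45)*(-92) = (-37 - 11) + sqrt((6 + 4 + 1) + 45)*(-92) = -48 + sqrt(11 + 45)*(-92) = -48 + sqrt(56)*(-92) = -48 + (2*sqrt(14))*(-92) = -48 - 184*sqrt(14)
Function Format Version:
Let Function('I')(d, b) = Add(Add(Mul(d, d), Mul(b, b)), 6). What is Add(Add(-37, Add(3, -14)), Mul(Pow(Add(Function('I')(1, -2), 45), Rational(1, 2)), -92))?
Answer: Add(-48, Mul(-184, Pow(14, Rational(1, 2)))) ≈ -736.46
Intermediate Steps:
Function('I')(d, b) = Add(6, Pow(b, 2), Pow(d, 2)) (Function('I')(d, b) = Add(Add(Pow(d, 2), Pow(b, 2)), 6) = Add(Add(Pow(b, 2), Pow(d, 2)), 6) = Add(6, Pow(b, 2), Pow(d, 2)))
Add(Add(-37, Add(3, -14)), Mul(Pow(Add(Function('I')(1, -2), 45), Rational(1, 2)), -92)) = Add(Add(-37, Add(3, -14)), Mul(Pow(Add(Add(6, Pow(-2, 2), Pow(1, 2)), 45), Rational(1, 2)), -92)) = Add(Add(-37, -11), Mul(Pow(Add(Add(6, 4, 1), 45), Rational(1, 2)), -92)) = Add(-48, Mul(Pow(Add(11, 45), Rational(1, 2)), -92)) = Add(-48, Mul(Pow(56, Rational(1, 2)), -92)) = Add(-48, Mul(Mul(2, Pow(14, Rational(1, 2))), -92)) = Add(-48, Mul(-184, Pow(14, Rational(1, 2))))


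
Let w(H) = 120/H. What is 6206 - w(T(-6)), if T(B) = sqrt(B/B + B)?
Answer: 6206 + 24*I*sqrt(5) ≈ 6206.0 + 53.666*I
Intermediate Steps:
T(B) = sqrt(1 + B)
6206 - w(T(-6)) = 6206 - 120/(sqrt(1 - 6)) = 6206 - 120/(sqrt(-5)) = 6206 - 120/(I*sqrt(5)) = 6206 - 120*(-I*sqrt(5)/5) = 6206 - (-24)*I*sqrt(5) = 6206 + 24*I*sqrt(5)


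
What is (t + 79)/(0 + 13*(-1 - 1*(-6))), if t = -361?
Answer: -282/65 ≈ -4.3385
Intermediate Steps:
(t + 79)/(0 + 13*(-1 - 1*(-6))) = (-361 + 79)/(0 + 13*(-1 - 1*(-6))) = -282/(0 + 13*(-1 + 6)) = -282/(0 + 13*5) = -282/(0 + 65) = -282/65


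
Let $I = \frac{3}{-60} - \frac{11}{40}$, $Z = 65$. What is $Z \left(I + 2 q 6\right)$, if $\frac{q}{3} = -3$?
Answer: $- \frac{56329}{8} \approx -7041.1$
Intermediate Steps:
$q = -9$ ($q = 3 \left(-3\right) = -9$)
$I = - \frac{13}{40}$ ($I = 3 \left(- \frac{1}{60}\right) - \frac{11}{40} = - \frac{1}{20} - \frac{11}{40} = - \frac{13}{40} \approx -0.325$)
$Z \left(I + 2 q 6\right) = 65 \left(- \frac{13}{40} + 2 \left(-9\right) 6\right) = 65 \left(- \frac{13}{40} - 108\right) = 65 \left(- \frac{4333}{40}\right) = - \frac{56329}{8}$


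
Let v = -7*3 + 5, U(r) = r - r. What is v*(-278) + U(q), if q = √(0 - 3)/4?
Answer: 4448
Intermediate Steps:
q = I*√3/4 (q = √(-3)/4 = (I*√3)/4 = I*√3/4 ≈ 0.43301*I)
U(r) = 0
v = -16 (v = -21 + 5 = -16)
v*(-278) + U(q) = -16*(-278) + 0 = 4448 + 0 = 4448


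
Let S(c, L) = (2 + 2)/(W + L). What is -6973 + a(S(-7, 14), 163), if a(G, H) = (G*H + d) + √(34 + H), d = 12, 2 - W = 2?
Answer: -48401/7 + √197 ≈ -6900.4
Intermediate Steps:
W = 0 (W = 2 - 1*2 = 2 - 2 = 0)
S(c, L) = 4/L (S(c, L) = (2 + 2)/(0 + L) = 4/L)
a(G, H) = 12 + √(34 + H) + G*H (a(G, H) = (G*H + 12) + √(34 + H) = (12 + G*H) + √(34 + H) = 12 + √(34 + H) + G*H)
-6973 + a(S(-7, 14), 163) = -6973 + (12 + √(34 + 163) + (4/14)*163) = -6973 + (12 + √197 + (4*(1/14))*163) = -6973 + (12 + √197 + (2/7)*163) = -6973 + (12 + √197 + 326/7) = -6973 + (410/7 + √197) = -48401/7 + √197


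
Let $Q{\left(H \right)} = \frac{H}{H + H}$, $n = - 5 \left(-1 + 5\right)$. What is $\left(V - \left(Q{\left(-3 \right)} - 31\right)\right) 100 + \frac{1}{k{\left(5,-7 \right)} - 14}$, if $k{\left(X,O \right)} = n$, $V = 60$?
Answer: $\frac{307699}{34} \approx 9050.0$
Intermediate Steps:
$n = -20$ ($n = \left(-5\right) 4 = -20$)
$k{\left(X,O \right)} = -20$
$Q{\left(H \right)} = \frac{1}{2}$ ($Q{\left(H \right)} = \frac{H}{2 H} = H \frac{1}{2 H} = \frac{1}{2}$)
$\left(V - \left(Q{\left(-3 \right)} - 31\right)\right) 100 + \frac{1}{k{\left(5,-7 \right)} - 14} = \left(60 - \left(\frac{1}{2} - 31\right)\right) 100 + \frac{1}{-20 - 14} = \left(60 - - \frac{61}{2}\right) 100 + \frac{1}{-34} = \left(60 + \frac{61}{2}\right) 100 - \frac{1}{34} = \frac{181}{2} \cdot 100 - \frac{1}{34} = 9050 - \frac{1}{34} = \frac{307699}{34}$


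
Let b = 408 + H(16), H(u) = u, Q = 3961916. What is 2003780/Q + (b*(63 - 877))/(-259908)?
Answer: 10728399391/5850759453 ≈ 1.8337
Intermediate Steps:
b = 424 (b = 408 + 16 = 424)
2003780/Q + (b*(63 - 877))/(-259908) = 2003780/3961916 + (424*(63 - 877))/(-259908) = 2003780*(1/3961916) + (424*(-814))*(-1/259908) = 500945/990479 - 345136*(-1/259908) = 500945/990479 + 7844/5907 = 10728399391/5850759453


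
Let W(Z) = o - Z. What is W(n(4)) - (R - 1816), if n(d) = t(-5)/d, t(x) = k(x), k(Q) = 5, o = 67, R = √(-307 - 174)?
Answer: 7527/4 - I*√481 ≈ 1881.8 - 21.932*I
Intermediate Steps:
R = I*√481 (R = √(-481) = I*√481 ≈ 21.932*I)
t(x) = 5
n(d) = 5/d
W(Z) = 67 - Z
W(n(4)) - (R - 1816) = (67 - 5/4) - (I*√481 - 1816) = (67 - 5/4) - (-1816 + I*√481) = (67 - 1*5/4) + (1816 - I*√481) = (67 - 5/4) + (1816 - I*√481) = 263/4 + (1816 - I*√481) = 7527/4 - I*√481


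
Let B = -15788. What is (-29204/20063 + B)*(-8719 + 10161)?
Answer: -456802308816/20063 ≈ -2.2768e+7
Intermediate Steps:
(-29204/20063 + B)*(-8719 + 10161) = (-29204/20063 - 15788)*(-8719 + 10161) = (-29204*1/20063 - 15788)*1442 = (-29204/20063 - 15788)*1442 = -316783848/20063*1442 = -456802308816/20063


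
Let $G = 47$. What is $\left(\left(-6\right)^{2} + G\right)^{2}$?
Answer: $6889$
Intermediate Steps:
$\left(\left(-6\right)^{2} + G\right)^{2} = \left(\left(-6\right)^{2} + 47\right)^{2} = \left(36 + 47\right)^{2} = 83^{2} = 6889$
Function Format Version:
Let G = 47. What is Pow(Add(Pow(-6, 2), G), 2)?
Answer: 6889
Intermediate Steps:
Pow(Add(Pow(-6, 2), G), 2) = Pow(Add(Pow(-6, 2), 47), 2) = Pow(Add(36, 47), 2) = Pow(83, 2) = 6889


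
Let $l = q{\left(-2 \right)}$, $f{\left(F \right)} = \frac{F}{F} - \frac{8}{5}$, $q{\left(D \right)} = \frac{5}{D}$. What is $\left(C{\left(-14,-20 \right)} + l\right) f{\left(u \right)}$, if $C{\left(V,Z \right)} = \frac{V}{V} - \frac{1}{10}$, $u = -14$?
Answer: $\frac{24}{25} \approx 0.96$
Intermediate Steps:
$C{\left(V,Z \right)} = \frac{9}{10}$ ($C{\left(V,Z \right)} = 1 - \frac{1}{10} = \frac{9}{10}$)
$f{\left(F \right)} = - \frac{3}{5}$ ($f{\left(F \right)} = 1 - \frac{8}{5} = - \frac{3}{5}$)
$l = - \frac{5}{2}$ ($l = \frac{5}{-2} = 5 \left(- \frac{1}{2}\right) = - \frac{5}{2} \approx -2.5$)
$\left(C{\left(-14,-20 \right)} + l\right) f{\left(u \right)} = \left(\frac{9}{10} - \frac{5}{2}\right) \left(- \frac{3}{5}\right) = \left(- \frac{8}{5}\right) \left(- \frac{3}{5}\right) = \frac{24}{25}$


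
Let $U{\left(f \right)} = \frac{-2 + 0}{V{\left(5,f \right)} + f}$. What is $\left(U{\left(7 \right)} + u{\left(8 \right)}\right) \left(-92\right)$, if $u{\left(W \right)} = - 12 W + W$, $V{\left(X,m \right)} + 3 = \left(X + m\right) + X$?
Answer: $\frac{170200}{21} \approx 8104.8$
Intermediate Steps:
$V{\left(X,m \right)} = -3 + m + 2 X$ ($V{\left(X,m \right)} = -3 + \left(\left(X + m\right) + X\right) = -3 + \left(m + 2 X\right) = -3 + m + 2 X$)
$u{\left(W \right)} = - 11 W$
$U{\left(f \right)} = - \frac{2}{7 + 2 f}$ ($U{\left(f \right)} = \frac{-2 + 0}{\left(-3 + f + 2 \cdot 5\right) + f} = - \frac{2}{\left(-3 + f + 10\right) + f} = - \frac{2}{\left(7 + f\right) + f} = - \frac{2}{7 + 2 f}$)
$\left(U{\left(7 \right)} + u{\left(8 \right)}\right) \left(-92\right) = \left(- \frac{2}{7 + 2 \cdot 7} - 88\right) \left(-92\right) = \left(- \frac{2}{7 + 14} - 88\right) \left(-92\right) = \left(- \frac{2}{21} - 88\right) \left(-92\right) = \left(- \frac{1850}{21}\right) \left(-92\right) = \frac{170200}{21}$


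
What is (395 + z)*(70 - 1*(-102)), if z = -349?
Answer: 7912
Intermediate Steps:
(395 + z)*(70 - 1*(-102)) = (395 - 349)*(70 - 1*(-102)) = 46*(70 + 102) = 46*172 = 7912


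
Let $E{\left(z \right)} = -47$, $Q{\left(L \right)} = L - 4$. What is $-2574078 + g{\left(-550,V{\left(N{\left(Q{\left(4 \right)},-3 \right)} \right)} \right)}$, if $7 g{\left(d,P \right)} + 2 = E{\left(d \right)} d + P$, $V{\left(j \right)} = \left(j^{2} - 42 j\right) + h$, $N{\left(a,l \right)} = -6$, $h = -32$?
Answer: $- \frac{17992442}{7} \approx -2.5703 \cdot 10^{6}$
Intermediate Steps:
$Q{\left(L \right)} = -4 + L$
$V{\left(j \right)} = -32 + j^{2} - 42 j$ ($V{\left(j \right)} = \left(j^{2} - 42 j\right) - 32 = -32 + j^{2} - 42 j$)
$g{\left(d,P \right)} = - \frac{2}{7} - \frac{47 d}{7} + \frac{P}{7}$ ($g{\left(d,P \right)} = - \frac{2}{7} + \frac{- 47 d + P}{7} = - \frac{2}{7} + \frac{P - 47 d}{7} = - \frac{2}{7} + \left(- \frac{47 d}{7} + \frac{P}{7}\right) = - \frac{2}{7} - \frac{47 d}{7} + \frac{P}{7}$)
$-2574078 + g{\left(-550,V{\left(N{\left(Q{\left(4 \right)},-3 \right)} \right)} \right)} = -2574078 - \left(- \frac{25848}{7} - \frac{-32 + \left(-6\right)^{2} - -252}{7}\right) = -2574078 + \left(- \frac{2}{7} + \frac{25850}{7} + \frac{-32 + 36 + 252}{7}\right) = -2574078 + \left(- \frac{2}{7} + \frac{25850}{7} + \frac{1}{7} \cdot 256\right) = -2574078 + \left(- \frac{2}{7} + \frac{25850}{7} + \frac{256}{7}\right) = -2574078 + \frac{26104}{7} = - \frac{17992442}{7}$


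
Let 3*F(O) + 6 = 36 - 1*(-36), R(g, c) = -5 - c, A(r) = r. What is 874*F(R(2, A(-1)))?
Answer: 19228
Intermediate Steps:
F(O) = 22 (F(O) = -2 + (36 - 1*(-36))/3 = -2 + (36 + 36)/3 = -2 + (⅓)*72 = -2 + 24 = 22)
874*F(R(2, A(-1))) = 874*22 = 19228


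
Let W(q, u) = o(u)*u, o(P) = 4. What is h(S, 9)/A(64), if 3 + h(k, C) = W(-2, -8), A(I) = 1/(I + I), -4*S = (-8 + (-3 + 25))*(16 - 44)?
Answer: -4480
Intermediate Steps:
S = 98 (S = -(-8 + (-3 + 25))*(16 - 44)/4 = -(-8 + 22)*(-28)/4 = -7*(-28)/2 = -¼*(-392) = 98)
A(I) = 1/(2*I)
W(q, u) = 4*u
h(k, C) = -35 (h(k, C) = -3 + 4*(-8) = -3 - 32 = -35)
h(S, 9)/A(64) = -35/((½)/64) = -35/((½)*(1/64)) = -35/1/128 = -35*128 = -4480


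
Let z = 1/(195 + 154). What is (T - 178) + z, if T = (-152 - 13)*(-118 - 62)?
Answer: 10303179/349 ≈ 29522.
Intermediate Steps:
z = 1/349 ≈ 0.0028653
T = 29700 (T = -165*(-180) = 29700)
(T - 178) + z = (29700 - 178) + 1/349 = 29522 + 1/349 = 10303179/349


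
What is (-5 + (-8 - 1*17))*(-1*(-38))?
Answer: -1140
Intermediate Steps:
(-5 + (-8 - 1*17))*(-1*(-38)) = (-5 + (-8 - 17))*38 = (-5 - 25)*38 = -30*38 = -1140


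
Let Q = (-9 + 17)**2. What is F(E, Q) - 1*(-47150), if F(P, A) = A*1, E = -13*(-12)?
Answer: 47214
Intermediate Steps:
Q = 64 (Q = 8**2 = 64)
E = 156
F(P, A) = A
F(E, Q) - 1*(-47150) = 64 - 1*(-47150) = 64 + 47150 = 47214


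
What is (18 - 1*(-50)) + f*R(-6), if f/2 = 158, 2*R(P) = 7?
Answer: 1174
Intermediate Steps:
R(P) = 7/2 (R(P) = (1/2)*7 = 7/2)
f = 316 (f = 2*158 = 316)
(18 - 1*(-50)) + f*R(-6) = (18 - 1*(-50)) + 316*(7/2) = (18 + 50) + 1106 = 68 + 1106 = 1174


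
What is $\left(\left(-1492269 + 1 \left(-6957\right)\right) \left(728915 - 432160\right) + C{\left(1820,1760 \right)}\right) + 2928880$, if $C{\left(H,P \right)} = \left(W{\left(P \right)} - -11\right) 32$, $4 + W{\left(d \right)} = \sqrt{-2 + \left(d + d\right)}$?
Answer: $-444899882526 + 32 \sqrt{3518} \approx -4.449 \cdot 10^{11}$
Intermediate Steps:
$W{\left(d \right)} = -4 + \sqrt{-2 + 2 d}$ ($W{\left(d \right)} = -4 + \sqrt{-2 + \left(d + d\right)} = -4 + \sqrt{-2 + 2 d}$)
$C{\left(H,P \right)} = 224 + 32 \sqrt{-2 + 2 P}$ ($C{\left(H,P \right)} = \left(\left(-4 + \sqrt{-2 + 2 P}\right) - -11\right) 32 = \left(\left(-4 + \sqrt{-2 + 2 P}\right) + 11\right) 32 = \left(7 + \sqrt{-2 + 2 P}\right) 32 = 224 + 32 \sqrt{-2 + 2 P}$)
$\left(\left(-1492269 + 1 \left(-6957\right)\right) \left(728915 - 432160\right) + C{\left(1820,1760 \right)}\right) + 2928880 = \left(\left(-1492269 + 1 \left(-6957\right)\right) \left(728915 - 432160\right) + \left(224 + 32 \sqrt{-2 + 2 \cdot 1760}\right)\right) + 2928880 = \left(\left(-1492269 - 6957\right) 296755 + \left(224 + 32 \sqrt{-2 + 3520}\right)\right) + 2928880 = \left(\left(-1499226\right) 296755 + \left(224 + 32 \sqrt{3518}\right)\right) + 2928880 = \left(-444902811630 + \left(224 + 32 \sqrt{3518}\right)\right) + 2928880 = \left(-444902811406 + 32 \sqrt{3518}\right) + 2928880 = -444899882526 + 32 \sqrt{3518}$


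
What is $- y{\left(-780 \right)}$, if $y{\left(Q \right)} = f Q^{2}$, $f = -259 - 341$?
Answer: $365040000$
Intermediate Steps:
$f = -600$
$y{\left(Q \right)} = - 600 Q^{2}$
$- y{\left(-780 \right)} = - \left(-600\right) \left(-780\right)^{2} = - \left(-600\right) 608400 = \left(-1\right) \left(-365040000\right) = 365040000$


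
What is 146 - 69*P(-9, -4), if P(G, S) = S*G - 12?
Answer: -1510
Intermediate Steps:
P(G, S) = -12 + G*S (P(G, S) = G*S - 12 = -12 + G*S)
146 - 69*P(-9, -4) = 146 - 69*(-12 - 9*(-4)) = 146 - 69*(-12 + 36) = 146 - 69*24 = 146 - 1656 = -1510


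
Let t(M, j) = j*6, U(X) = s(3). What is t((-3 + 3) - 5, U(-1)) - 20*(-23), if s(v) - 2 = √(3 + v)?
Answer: 472 + 6*√6 ≈ 486.70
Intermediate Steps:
s(v) = 2 + √(3 + v)
U(X) = 2 + √6 (U(X) = 2 + √(3 + 3) = 2 + √6)
t(M, j) = 6*j
t((-3 + 3) - 5, U(-1)) - 20*(-23) = 6*(2 + √6) - 20*(-23) = (12 + 6*√6) + 460 = 472 + 6*√6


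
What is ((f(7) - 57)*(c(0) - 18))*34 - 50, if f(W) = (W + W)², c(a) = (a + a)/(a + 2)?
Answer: -85118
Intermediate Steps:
c(a) = 2*a/(2 + a) (c(a) = (2*a)/(2 + a) = 2*a/(2 + a))
f(W) = 4*W² (f(W) = (2*W)² = 4*W²)
((f(7) - 57)*(c(0) - 18))*34 - 50 = ((4*7² - 57)*(2*0/(2 + 0) - 18))*34 - 50 = ((4*49 - 57)*(2*0/2 - 18))*34 - 50 = ((196 - 57)*(2*0*(½) - 18))*34 - 50 = (139*(0 - 18))*34 - 50 = (139*(-18))*34 - 50 = -2502*34 - 50 = -85068 - 50 = -85118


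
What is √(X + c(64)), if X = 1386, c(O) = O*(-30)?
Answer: I*√534 ≈ 23.108*I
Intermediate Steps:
c(O) = -30*O
√(X + c(64)) = √(1386 - 30*64) = √(1386 - 1920) = √(-534) = I*√534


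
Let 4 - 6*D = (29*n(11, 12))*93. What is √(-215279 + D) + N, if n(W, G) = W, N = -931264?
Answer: -931264 + I*√7928022/6 ≈ -9.3126e+5 + 469.28*I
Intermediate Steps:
D = -29663/6 (D = ⅔ - 29*11*93/6 = ⅔ - 319*93/6 = ⅔ - ⅙*29667 = ⅔ - 9889/2 = -29663/6 ≈ -4943.8)
√(-215279 + D) + N = √(-215279 - 29663/6) - 931264 = √(-1321337/6) - 931264 = I*√7928022/6 - 931264 = -931264 + I*√7928022/6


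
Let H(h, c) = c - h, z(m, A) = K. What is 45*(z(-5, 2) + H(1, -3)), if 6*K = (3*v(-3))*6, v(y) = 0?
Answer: -180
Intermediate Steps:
K = 0 (K = ((3*0)*6)/6 = (0*6)/6 = (⅙)*0 = 0)
z(m, A) = 0
45*(z(-5, 2) + H(1, -3)) = 45*(0 + (-3 - 1*1)) = 45*(0 + (-3 - 1)) = 45*(0 - 4) = 45*(-4) = -180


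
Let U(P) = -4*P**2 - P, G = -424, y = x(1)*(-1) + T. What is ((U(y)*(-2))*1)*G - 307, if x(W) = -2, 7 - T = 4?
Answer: -89347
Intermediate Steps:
T = 3 (T = 7 - 1*4 = 7 - 4 = 3)
y = 5 (y = -2*(-1) + 3 = 2 + 3 = 5)
U(P) = -P - 4*P**2
((U(y)*(-2))*1)*G - 307 = ((-1*5*(1 + 4*5)*(-2))*1)*(-424) - 307 = ((-1*5*(1 + 20)*(-2))*1)*(-424) - 307 = ((-1*5*21*(-2))*1)*(-424) - 307 = (-105*(-2)*1)*(-424) - 307 = (210*1)*(-424) - 307 = 210*(-424) - 307 = -89040 - 307 = -89347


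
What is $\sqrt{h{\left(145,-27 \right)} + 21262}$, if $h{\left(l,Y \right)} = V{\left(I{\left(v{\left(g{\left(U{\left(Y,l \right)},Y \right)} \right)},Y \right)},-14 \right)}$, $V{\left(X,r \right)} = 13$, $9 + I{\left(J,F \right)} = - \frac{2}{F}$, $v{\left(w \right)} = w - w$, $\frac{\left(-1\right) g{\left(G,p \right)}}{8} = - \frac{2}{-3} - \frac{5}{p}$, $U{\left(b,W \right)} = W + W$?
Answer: $5 \sqrt{851} \approx 145.86$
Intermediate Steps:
$U{\left(b,W \right)} = 2 W$
$g{\left(G,p \right)} = - \frac{16}{3} + \frac{40}{p}$ ($g{\left(G,p \right)} = - 8 \left(- \frac{2}{-3} - \frac{5}{p}\right) = - 8 \left(\left(-2\right) \left(- \frac{1}{3}\right) - \frac{5}{p}\right) = - 8 \left(\frac{2}{3} - \frac{5}{p}\right) = - \frac{16}{3} + \frac{40}{p}$)
$v{\left(w \right)} = 0$
$I{\left(J,F \right)} = -9 - \frac{2}{F}$
$h{\left(l,Y \right)} = 13$
$\sqrt{h{\left(145,-27 \right)} + 21262} = \sqrt{13 + 21262} = \sqrt{21275} = 5 \sqrt{851}$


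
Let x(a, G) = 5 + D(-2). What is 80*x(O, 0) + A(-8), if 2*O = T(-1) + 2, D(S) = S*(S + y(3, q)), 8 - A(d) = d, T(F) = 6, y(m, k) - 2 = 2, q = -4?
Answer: 96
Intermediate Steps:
y(m, k) = 4 (y(m, k) = 2 + 2 = 4)
A(d) = 8 - d
D(S) = S*(4 + S) (D(S) = S*(S + 4) = S*(4 + S))
O = 4 (O = (6 + 2)/2 = (½)*8 = 4)
x(a, G) = 1 (x(a, G) = 5 - 2*(4 - 2) = 5 - 2*2 = 5 - 4 = 1)
80*x(O, 0) + A(-8) = 80*1 + (8 - 1*(-8)) = 80 + (8 + 8) = 80 + 16 = 96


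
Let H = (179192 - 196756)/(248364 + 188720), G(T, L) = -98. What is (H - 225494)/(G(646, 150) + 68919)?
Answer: -24639959265/7520139491 ≈ -3.2765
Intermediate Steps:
H = -4391/109271 (H = -17564/437084 = -17564*1/437084 = -4391/109271 ≈ -0.040184)
(H - 225494)/(G(646, 150) + 68919) = (-4391/109271 - 225494)/(-98 + 68919) = -24639959265/109271/68821 = -24639959265/109271*1/68821 = -24639959265/7520139491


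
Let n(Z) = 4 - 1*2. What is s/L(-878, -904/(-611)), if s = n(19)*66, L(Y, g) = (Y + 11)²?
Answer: 44/250563 ≈ 0.00017560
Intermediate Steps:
n(Z) = 2 (n(Z) = 4 - 2 = 2)
L(Y, g) = (11 + Y)²
s = 132 (s = 2*66 = 132)
s/L(-878, -904/(-611)) = 132/((11 - 878)²) = 132/((-867)²) = 132/751689 = 132*(1/751689) = 44/250563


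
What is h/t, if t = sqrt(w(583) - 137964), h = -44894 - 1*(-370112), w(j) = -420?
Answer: -54203*I/62 ≈ -874.24*I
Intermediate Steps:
h = 325218 (h = -44894 + 370112 = 325218)
t = 372*I (t = sqrt(-420 - 137964) = sqrt(-138384) = 372*I ≈ 372.0*I)
h/t = 325218/((372*I)) = 325218*(-I/372) = -54203*I/62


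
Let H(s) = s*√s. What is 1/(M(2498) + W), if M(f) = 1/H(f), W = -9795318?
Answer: -152684813106177456/1495596298145575945951007 - 2498*√2498/1495596298145575945951007 ≈ -1.0209e-7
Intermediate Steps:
H(s) = s^(3/2)
M(f) = f^(-3/2) (M(f) = 1/(f^(3/2)) = f^(-3/2))
1/(M(2498) + W) = 1/(2498^(-3/2) - 9795318) = 1/(√2498/6240004 - 9795318) = 1/(-9795318 + √2498/6240004)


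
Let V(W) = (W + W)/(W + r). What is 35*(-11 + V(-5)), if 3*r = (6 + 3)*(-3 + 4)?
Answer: -210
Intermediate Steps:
r = 3 (r = ((6 + 3)*(-3 + 4))/3 = (9*1)/3 = (⅓)*9 = 3)
V(W) = 2*W/(3 + W) (V(W) = (W + W)/(W + 3) = (2*W)/(3 + W) = 2*W/(3 + W))
35*(-11 + V(-5)) = 35*(-11 + 2*(-5)/(3 - 5)) = 35*(-11 + 2*(-5)/(-2)) = 35*(-11 + 2*(-5)*(-½)) = 35*(-11 + 5) = 35*(-6) = -210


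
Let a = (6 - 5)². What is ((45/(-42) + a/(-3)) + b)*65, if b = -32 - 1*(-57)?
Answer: 64415/42 ≈ 1533.7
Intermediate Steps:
a = 1 (a = 1² = 1)
b = 25 (b = -32 + 57 = 25)
((45/(-42) + a/(-3)) + b)*65 = ((45/(-42) + 1/(-3)) + 25)*65 = ((45*(-1/42) + 1*(-⅓)) + 25)*65 = ((-15/14 - ⅓) + 25)*65 = (-59/42 + 25)*65 = (991/42)*65 = 64415/42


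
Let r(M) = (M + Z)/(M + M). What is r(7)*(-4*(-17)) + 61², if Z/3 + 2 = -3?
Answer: 25775/7 ≈ 3682.1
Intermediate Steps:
Z = -15 (Z = -6 + 3*(-3) = -6 - 9 = -15)
r(M) = (-15 + M)/(2*M) (r(M) = (M - 15)/(M + M) = (-15 + M)/((2*M)) = (-15 + M)*(1/(2*M)) = (-15 + M)/(2*M))
r(7)*(-4*(-17)) + 61² = ((½)*(-15 + 7)/7)*(-4*(-17)) + 61² = ((½)*(⅐)*(-8))*68 + 3721 = -4/7*68 + 3721 = -272/7 + 3721 = 25775/7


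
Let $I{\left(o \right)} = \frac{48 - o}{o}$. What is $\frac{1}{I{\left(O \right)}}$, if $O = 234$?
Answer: $- \frac{39}{31} \approx -1.2581$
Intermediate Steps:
$I{\left(o \right)} = \frac{48 - o}{o}$
$\frac{1}{I{\left(O \right)}} = \frac{1}{\frac{1}{234} \left(48 - 234\right)} = \frac{1}{\frac{1}{234} \left(-186\right)} = \frac{1}{- \frac{31}{39}} = - \frac{39}{31}$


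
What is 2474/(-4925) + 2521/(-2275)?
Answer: -721771/448175 ≈ -1.6105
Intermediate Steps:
2474/(-4925) + 2521/(-2275) = 2474*(-1/4925) + 2521*(-1/2275) = -2474/4925 - 2521/2275 = -721771/448175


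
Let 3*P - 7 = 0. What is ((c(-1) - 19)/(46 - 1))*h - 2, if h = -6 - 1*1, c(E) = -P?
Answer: 178/135 ≈ 1.3185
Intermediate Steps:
P = 7/3 (P = 7/3 + (1/3)*0 = 7/3 + 0 = 7/3 ≈ 2.3333)
c(E) = -7/3 (c(E) = -1*7/3 = -7/3)
h = -7 (h = -6 - 1 = -7)
((c(-1) - 19)/(46 - 1))*h - 2 = ((-7/3 - 19)/(46 - 1))*(-7) - 2 = -64/3/45*(-7) - 2 = -64/3*1/45*(-7) - 2 = -64/135*(-7) - 2 = 448/135 - 2 = 178/135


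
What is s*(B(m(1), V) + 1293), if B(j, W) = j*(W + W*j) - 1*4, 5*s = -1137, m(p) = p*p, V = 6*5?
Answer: -1533813/5 ≈ -3.0676e+5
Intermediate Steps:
V = 30
m(p) = p²
s = -1137/5 (s = (⅕)*(-1137) = -1137/5 ≈ -227.40)
B(j, W) = -4 + j*(W + W*j) (B(j, W) = j*(W + W*j) - 4 = -4 + j*(W + W*j))
s*(B(m(1), V) + 1293) = -1137*((-4 + 30*1² + 30*(1²)²) + 1293)/5 = -1137*((-4 + 30*1 + 30*1²) + 1293)/5 = -1137*((-4 + 30 + 30*1) + 1293)/5 = -1137*((-4 + 30 + 30) + 1293)/5 = -1137*(56 + 1293)/5 = -1137/5*1349 = -1533813/5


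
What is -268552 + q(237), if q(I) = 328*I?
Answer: -190816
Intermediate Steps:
-268552 + q(237) = -268552 + 328*237 = -268552 + 77736 = -190816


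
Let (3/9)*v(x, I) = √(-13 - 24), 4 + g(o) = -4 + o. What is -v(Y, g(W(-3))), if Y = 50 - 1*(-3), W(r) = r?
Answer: -3*I*√37 ≈ -18.248*I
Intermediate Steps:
g(o) = -8 + o (g(o) = -4 + (-4 + o) = -8 + o)
Y = 53 (Y = 50 + 3 = 53)
v(x, I) = 3*I*√37 (v(x, I) = 3*√(-13 - 24) = 3*√(-37) = 3*(I*√37) = 3*I*√37)
-v(Y, g(W(-3))) = -3*I*√37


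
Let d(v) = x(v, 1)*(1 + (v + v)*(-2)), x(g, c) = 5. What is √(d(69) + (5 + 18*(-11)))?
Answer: 28*I*√2 ≈ 39.598*I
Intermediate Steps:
d(v) = 5 - 20*v (d(v) = 5*(1 + (v + v)*(-2)) = 5*(1 + (2*v)*(-2)) = 5*(1 - 4*v) = 5 - 20*v)
√(d(69) + (5 + 18*(-11))) = √((5 - 20*69) + (5 + 18*(-11))) = √((5 - 1380) + (5 - 198)) = √(-1375 - 193) = √(-1568) = 28*I*√2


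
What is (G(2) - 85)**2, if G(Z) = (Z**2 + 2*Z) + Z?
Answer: 5625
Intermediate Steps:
G(Z) = Z**2 + 3*Z
(G(2) - 85)**2 = (2*(3 + 2) - 85)**2 = (2*5 - 85)**2 = (10 - 85)**2 = (-75)**2 = 5625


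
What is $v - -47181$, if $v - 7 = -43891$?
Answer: $3297$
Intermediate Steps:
$v = -43884$ ($v = 7 - 43891 = -43884$)
$v - -47181 = -43884 - -47181 = -43884 + 47181 = 3297$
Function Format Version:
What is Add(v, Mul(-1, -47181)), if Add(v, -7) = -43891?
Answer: 3297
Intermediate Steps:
v = -43884 (v = Add(7, -43891) = -43884)
Add(v, Mul(-1, -47181)) = Add(-43884, Mul(-1, -47181)) = Add(-43884, 47181) = 3297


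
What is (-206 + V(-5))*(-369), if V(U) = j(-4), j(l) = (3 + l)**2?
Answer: 75645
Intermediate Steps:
V(U) = 1 (V(U) = (3 - 4)**2 = (-1)**2 = 1)
(-206 + V(-5))*(-369) = (-206 + 1)*(-369) = -205*(-369) = 75645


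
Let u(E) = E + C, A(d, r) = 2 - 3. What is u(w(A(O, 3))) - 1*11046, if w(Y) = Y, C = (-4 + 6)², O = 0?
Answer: -11043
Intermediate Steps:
C = 4 (C = 2² = 4)
A(d, r) = -1
u(E) = 4 + E (u(E) = E + 4 = 4 + E)
u(w(A(O, 3))) - 1*11046 = (4 - 1) - 1*11046 = 3 - 11046 = -11043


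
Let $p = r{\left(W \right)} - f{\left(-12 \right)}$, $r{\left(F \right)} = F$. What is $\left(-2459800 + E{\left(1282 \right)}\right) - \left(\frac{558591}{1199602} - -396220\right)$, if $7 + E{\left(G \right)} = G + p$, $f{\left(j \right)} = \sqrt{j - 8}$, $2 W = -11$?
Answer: $- \frac{1712282483946}{599801} - 2 i \sqrt{5} \approx -2.8548 \cdot 10^{6} - 4.4721 i$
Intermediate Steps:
$W = - \frac{11}{2}$ ($W = \frac{1}{2} \left(-11\right) = - \frac{11}{2} \approx -5.5$)
$f{\left(j \right)} = \sqrt{-8 + j}$
$p = - \frac{11}{2} - 2 i \sqrt{5}$ ($p = - \frac{11}{2} - \sqrt{-8 - 12} = - \frac{11}{2} - \sqrt{-20} = - \frac{11}{2} - 2 i \sqrt{5} \approx -5.5 - 4.4721 i$)
$E{\left(G \right)} = - \frac{25}{2} + G - 2 i \sqrt{5}$ ($E{\left(G \right)} = -7 - \left(\frac{11}{2} - G + 2 i \sqrt{5}\right) = - \frac{25}{2} + G - 2 i \sqrt{5}$)
$\left(-2459800 + E{\left(1282 \right)}\right) - \left(\frac{558591}{1199602} - -396220\right) = \left(-2459800 - \left(- \frac{2539}{2} + 2 i \sqrt{5}\right)\right) - \left(\frac{558591}{1199602} - -396220\right) = \left(-2459800 + \left(\frac{2539}{2} - 2 i \sqrt{5}\right)\right) - \left(558591 \cdot \frac{1}{1199602} + 396220\right) = \left(- \frac{4917061}{2} - 2 i \sqrt{5}\right) - \left(\frac{558591}{1199602} + 396220\right) = \left(- \frac{4917061}{2} - 2 i \sqrt{5}\right) - \frac{475306863031}{1199602} = - \frac{1712282483946}{599801} - 2 i \sqrt{5}$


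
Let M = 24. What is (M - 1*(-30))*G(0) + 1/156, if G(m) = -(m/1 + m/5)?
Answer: 1/156 ≈ 0.0064103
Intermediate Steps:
G(m) = -6*m/5 (G(m) = -(m*1 + m*(1/5)) = -(m + m/5) = -6*m/5)
(M - 1*(-30))*G(0) + 1/156 = (24 - 1*(-30))*(-6/5*0) + 1/156 = (24 + 30)*0 + 1/156 = 54*0 + 1/156 = 0 + 1/156 = 1/156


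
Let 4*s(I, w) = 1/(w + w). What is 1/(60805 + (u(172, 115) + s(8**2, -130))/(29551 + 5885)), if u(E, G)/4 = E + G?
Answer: 12284480/746958204373 ≈ 1.6446e-5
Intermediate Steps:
s(I, w) = 1/(8*w) (s(I, w) = 1/(4*(w + w)) = 1/(4*((2*w))) = (1/(2*w))/4 = 1/(8*w))
u(E, G) = 4*E + 4*G (u(E, G) = 4*(E + G) = 4*E + 4*G)
1/(60805 + (u(172, 115) + s(8**2, -130))/(29551 + 5885)) = 1/(60805 + ((4*172 + 4*115) + (1/8)/(-130))/(29551 + 5885)) = 1/(60805 + ((688 + 460) + (1/8)*(-1/130))/35436) = 1/(60805 + (1148 - 1/1040)*(1/35436)) = 1/(60805 + (1193919/1040)*(1/35436)) = 1/(60805 + 397973/12284480) = 1/(746958204373/12284480) = 12284480/746958204373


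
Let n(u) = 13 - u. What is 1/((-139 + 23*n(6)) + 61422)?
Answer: 1/61444 ≈ 1.6275e-5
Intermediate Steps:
1/((-139 + 23*n(6)) + 61422) = 1/((-139 + 23*(13 - 1*6)) + 61422) = 1/((-139 + 23*(13 - 6)) + 61422) = 1/((-139 + 23*7) + 61422) = 1/((-139 + 161) + 61422) = 1/(22 + 61422) = 1/61444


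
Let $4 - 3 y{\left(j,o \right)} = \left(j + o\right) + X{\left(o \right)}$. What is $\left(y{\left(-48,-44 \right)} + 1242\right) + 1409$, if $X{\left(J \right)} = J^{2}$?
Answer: $\frac{6113}{3} \approx 2037.7$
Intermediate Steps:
$y{\left(j,o \right)} = \frac{4}{3} - \frac{j}{3} - \frac{o}{3} - \frac{o^{2}}{3}$ ($y{\left(j,o \right)} = \frac{4}{3} - \frac{\left(j + o\right) + o^{2}}{3} = \frac{4}{3} - \frac{j + o + o^{2}}{3} = \frac{4}{3} - \left(\frac{j}{3} + \frac{o}{3} + \frac{o^{2}}{3}\right) = \frac{4}{3} - \frac{j}{3} - \frac{o}{3} - \frac{o^{2}}{3}$)
$\left(y{\left(-48,-44 \right)} + 1242\right) + 1409 = \left(\left(\frac{4}{3} - -16 - - \frac{44}{3} - \frac{\left(-44\right)^{2}}{3}\right) + 1242\right) + 1409 = \left(\left(\frac{4}{3} + 16 + \frac{44}{3} - \frac{1936}{3}\right) + 1242\right) + 1409 = \left(- \frac{1840}{3} + 1242\right) + 1409 = \frac{1886}{3} + 1409 = \frac{6113}{3}$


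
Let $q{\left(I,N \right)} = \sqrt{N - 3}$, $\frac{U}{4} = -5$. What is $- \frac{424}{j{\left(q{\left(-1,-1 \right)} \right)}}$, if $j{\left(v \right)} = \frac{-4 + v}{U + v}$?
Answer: $- \frac{8904}{5} - \frac{3392 i}{5} \approx -1780.8 - 678.4 i$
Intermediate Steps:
$U = -20$ ($U = 4 \left(-5\right) = -20$)
$q{\left(I,N \right)} = \sqrt{-3 + N}$
$j{\left(v \right)} = \frac{-4 + v}{-20 + v}$
$- \frac{424}{j{\left(q{\left(-1,-1 \right)} \right)}} = - \frac{424}{\frac{1}{-20 + \sqrt{-3 - 1}} \left(-4 + \sqrt{-3 - 1}\right)} = - \frac{424}{\frac{1}{-20 + \sqrt{-4}} \left(-4 + \sqrt{-4}\right)} = - \frac{424}{\frac{1}{-20 + 2 i} \left(-4 + 2 i\right)} = - \frac{424}{\frac{-20 - 2 i}{404} \left(-4 + 2 i\right)} = - \frac{424}{\frac{1}{404} \left(-20 - 2 i\right) \left(-4 + 2 i\right)} = - 424 \frac{\left(-20 + 2 i\right) \left(-4 - 2 i\right)}{20} = - \frac{106 \left(-20 + 2 i\right) \left(-4 - 2 i\right)}{5}$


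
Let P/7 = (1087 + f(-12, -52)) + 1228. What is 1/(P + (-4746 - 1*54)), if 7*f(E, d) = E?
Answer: 1/11393 ≈ 8.7773e-5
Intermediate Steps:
f(E, d) = E/7
P = 16193 (P = 7*((1087 + (⅐)*(-12)) + 1228) = 7*((1087 - 12/7) + 1228) = 7*(7597/7 + 1228) = 7*(16193/7) = 16193)
1/(P + (-4746 - 1*54)) = 1/(16193 + (-4746 - 1*54)) = 1/(16193 + (-4746 - 54)) = 1/(16193 - 4800) = 1/11393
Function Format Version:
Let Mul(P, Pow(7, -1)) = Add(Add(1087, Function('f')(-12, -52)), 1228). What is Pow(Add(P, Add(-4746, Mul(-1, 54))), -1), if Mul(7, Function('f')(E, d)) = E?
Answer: Rational(1, 11393) ≈ 8.7773e-5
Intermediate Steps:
Function('f')(E, d) = Mul(Rational(1, 7), E)
P = 16193 (P = Mul(7, Add(Add(1087, Mul(Rational(1, 7), -12)), 1228)) = Mul(7, Add(Add(1087, Rational(-12, 7)), 1228)) = Mul(7, Add(Rational(7597, 7), 1228)) = Mul(7, Rational(16193, 7)) = 16193)
Pow(Add(P, Add(-4746, Mul(-1, 54))), -1) = Pow(Add(16193, Add(-4746, Mul(-1, 54))), -1) = Pow(Add(16193, Add(-4746, -54)), -1) = Pow(Add(16193, -4800), -1) = Pow(11393, -1) = Rational(1, 11393)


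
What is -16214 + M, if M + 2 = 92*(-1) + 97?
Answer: -16211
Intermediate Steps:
M = 3 (M = -2 + (92*(-1) + 97) = -2 + (-92 + 97) = -2 + 5 = 3)
-16214 + M = -16214 + 3 = -16211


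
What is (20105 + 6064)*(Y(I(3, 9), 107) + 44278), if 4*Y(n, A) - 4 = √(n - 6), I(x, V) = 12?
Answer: 1158737151 + 26169*√6/4 ≈ 1.1588e+9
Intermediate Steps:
Y(n, A) = 1 + √(-6 + n)/4 (Y(n, A) = 1 + √(n - 6)/4 = 1 + √(-6 + n)/4)
(20105 + 6064)*(Y(I(3, 9), 107) + 44278) = (20105 + 6064)*((1 + √(-6 + 12)/4) + 44278) = 26169*((1 + √6/4) + 44278) = 26169*(44279 + √6/4) = 1158737151 + 26169*√6/4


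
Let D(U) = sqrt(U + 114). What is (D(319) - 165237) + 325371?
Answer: 160134 + sqrt(433) ≈ 1.6015e+5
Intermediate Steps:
D(U) = sqrt(114 + U)
(D(319) - 165237) + 325371 = (sqrt(114 + 319) - 165237) + 325371 = (sqrt(433) - 165237) + 325371 = (-165237 + sqrt(433)) + 325371 = 160134 + sqrt(433)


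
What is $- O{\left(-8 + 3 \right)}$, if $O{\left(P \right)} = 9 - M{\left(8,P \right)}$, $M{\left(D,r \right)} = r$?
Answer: $-14$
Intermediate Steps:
$O{\left(P \right)} = 9 - P$
$- O{\left(-8 + 3 \right)} = - (9 - \left(-8 + 3\right)) = - (9 - -5) = - (9 + 5) = \left(-1\right) 14 = -14$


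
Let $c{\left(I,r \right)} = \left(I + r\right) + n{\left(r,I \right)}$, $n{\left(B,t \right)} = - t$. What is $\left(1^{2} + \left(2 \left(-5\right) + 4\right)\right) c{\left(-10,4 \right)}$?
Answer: $-20$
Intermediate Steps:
$c{\left(I,r \right)} = r$ ($c{\left(I,r \right)} = \left(I + r\right) - I = r$)
$\left(1^{2} + \left(2 \left(-5\right) + 4\right)\right) c{\left(-10,4 \right)} = \left(1^{2} + \left(2 \left(-5\right) + 4\right)\right) 4 = \left(1 + \left(-10 + 4\right)\right) 4 = \left(1 - 6\right) 4 = \left(-5\right) 4 = -20$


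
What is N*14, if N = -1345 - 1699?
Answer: -42616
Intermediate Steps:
N = -3044
N*14 = -3044*14 = -42616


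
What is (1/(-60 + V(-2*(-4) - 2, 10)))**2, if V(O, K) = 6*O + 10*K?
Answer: 1/5776 ≈ 0.00017313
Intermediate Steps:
(1/(-60 + V(-2*(-4) - 2, 10)))**2 = (1/(-60 + (6*(-2*(-4) - 2) + 10*10)))**2 = (1/(-60 + (6*(8 - 2) + 100)))**2 = (1/(-60 + (6*6 + 100)))**2 = (1/(-60 + (36 + 100)))**2 = (1/(-60 + 136))**2 = (1/76)**2 = 1/5776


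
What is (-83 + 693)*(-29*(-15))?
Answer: 265350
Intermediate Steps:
(-83 + 693)*(-29*(-15)) = 610*435 = 265350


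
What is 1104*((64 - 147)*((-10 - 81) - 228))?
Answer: 29230608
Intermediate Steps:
1104*((64 - 147)*((-10 - 81) - 228)) = 1104*(-83*(-91 - 228)) = 1104*(-83*(-319)) = 1104*26477 = 29230608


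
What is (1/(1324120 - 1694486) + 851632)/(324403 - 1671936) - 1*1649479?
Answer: -823222966202149673/499080407078 ≈ -1.6495e+6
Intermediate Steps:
(1/(1324120 - 1694486) + 851632)/(324403 - 1671936) - 1*1649479 = (1/(-370366) + 851632)/(-1347533) - 1649479 = (-1/370366 + 851632)*(-1/1347533) - 1649479 = (315415537311/370366)*(-1/1347533) - 1649479 = -315415537311/499080407078 - 1649479 = -823222966202149673/499080407078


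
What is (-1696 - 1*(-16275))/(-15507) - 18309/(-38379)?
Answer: -91869926/198381051 ≈ -0.46310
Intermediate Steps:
(-1696 - 1*(-16275))/(-15507) - 18309/(-38379) = (-1696 + 16275)*(-1/15507) - 18309*(-1/38379) = 14579*(-1/15507) + 6103/12793 = -14579/15507 + 6103/12793 = -91869926/198381051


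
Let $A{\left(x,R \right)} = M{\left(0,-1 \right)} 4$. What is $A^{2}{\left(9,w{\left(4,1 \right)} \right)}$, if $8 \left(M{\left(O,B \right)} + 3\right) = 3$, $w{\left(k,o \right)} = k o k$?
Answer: $\frac{441}{4} \approx 110.25$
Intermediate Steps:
$w{\left(k,o \right)} = o k^{2}$
$M{\left(O,B \right)} = - \frac{21}{8}$ ($M{\left(O,B \right)} = -3 + \frac{1}{8} \cdot 3 = -3 + \frac{3}{8} = - \frac{21}{8}$)
$A{\left(x,R \right)} = - \frac{21}{2}$ ($A{\left(x,R \right)} = \left(- \frac{21}{8}\right) 4 = - \frac{21}{2}$)
$A^{2}{\left(9,w{\left(4,1 \right)} \right)} = \left(- \frac{21}{2}\right)^{2} = \frac{441}{4}$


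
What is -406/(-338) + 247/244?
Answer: 91275/41236 ≈ 2.2135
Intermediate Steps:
-406/(-338) + 247/244 = -406*(-1/338) + 247*(1/244) = 203/169 + 247/244 = 91275/41236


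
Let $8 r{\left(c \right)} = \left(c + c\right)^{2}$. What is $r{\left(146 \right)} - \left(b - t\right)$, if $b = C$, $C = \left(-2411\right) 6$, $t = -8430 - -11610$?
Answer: $28304$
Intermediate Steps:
$t = 3180$ ($t = -8430 + 11610 = 3180$)
$C = -14466$
$r{\left(c \right)} = \frac{c^{2}}{2}$ ($r{\left(c \right)} = \frac{\left(c + c\right)^{2}}{8} = \frac{\left(2 c\right)^{2}}{8} = \frac{4 c^{2}}{8} = \frac{c^{2}}{2}$)
$b = -14466$
$r{\left(146 \right)} - \left(b - t\right) = \frac{146^{2}}{2} - \left(-14466 - 3180\right) = \frac{1}{2} \cdot 21316 - \left(-14466 - 3180\right) = 10658 - -17646 = 10658 + 17646 = 28304$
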